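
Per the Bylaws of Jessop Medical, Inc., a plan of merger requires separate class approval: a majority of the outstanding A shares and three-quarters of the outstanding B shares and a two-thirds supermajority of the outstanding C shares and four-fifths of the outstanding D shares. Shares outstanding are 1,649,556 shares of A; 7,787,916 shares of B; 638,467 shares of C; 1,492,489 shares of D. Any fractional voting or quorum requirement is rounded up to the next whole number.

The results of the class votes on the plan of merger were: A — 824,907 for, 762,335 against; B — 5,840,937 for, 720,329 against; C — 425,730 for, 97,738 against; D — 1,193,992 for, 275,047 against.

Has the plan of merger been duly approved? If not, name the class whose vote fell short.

Approved — every class gave the required vote.

A: a majority of 1649556 is 824779; 824,779 required, 824,907 in favor — approved.
B: 3/4 of 7787916 = 5840937; 5,840,937 required, 5,840,937 in favor — approved.
C: 2/3 of 638467 = 425644.67, rounded up to 425645; 425,645 required, 425,730 in favor — approved.
D: 4/5 of 1492489 = 1193991.20, rounded up to 1193992; 1,193,992 required, 1,193,992 in favor — approved.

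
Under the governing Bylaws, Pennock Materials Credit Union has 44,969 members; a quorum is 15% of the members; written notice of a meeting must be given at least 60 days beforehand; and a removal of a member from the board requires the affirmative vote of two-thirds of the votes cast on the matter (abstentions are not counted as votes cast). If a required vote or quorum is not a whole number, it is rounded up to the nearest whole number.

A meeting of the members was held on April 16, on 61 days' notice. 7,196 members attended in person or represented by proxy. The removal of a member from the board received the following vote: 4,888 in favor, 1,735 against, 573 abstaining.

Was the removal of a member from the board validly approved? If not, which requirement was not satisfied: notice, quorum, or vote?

Notice: 61 days given; 60 required. Satisfied.
Quorum: 15% of 44,969 = 6,745.35, rounded up to 6,746; 7,196 present. Satisfied.
Vote: requires two-thirds of the votes cast (7,196 − 573 abstaining = 6,623); 2/3 of 6623 = 4415.33, rounded up to 4416, so 4,416 needed; 4,888 in favor. Satisfied.

Valid — all requirements satisfied.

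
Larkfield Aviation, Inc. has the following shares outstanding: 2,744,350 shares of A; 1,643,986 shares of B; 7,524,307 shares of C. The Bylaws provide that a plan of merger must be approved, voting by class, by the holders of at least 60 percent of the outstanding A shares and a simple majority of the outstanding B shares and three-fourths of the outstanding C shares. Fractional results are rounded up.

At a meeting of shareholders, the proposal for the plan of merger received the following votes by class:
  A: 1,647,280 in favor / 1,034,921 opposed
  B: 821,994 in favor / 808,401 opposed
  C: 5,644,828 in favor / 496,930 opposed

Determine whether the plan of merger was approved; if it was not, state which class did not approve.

Approved — every class gave the required vote.

A: 3/5 of 2744350 = 1646610; 1,646,610 required, 1,647,280 in favor — approved.
B: a majority of 1643986 is 821994; 821,994 required, 821,994 in favor — approved.
C: 3/4 of 7524307 = 5643230.25, rounded up to 5643231; 5,643,231 required, 5,644,828 in favor — approved.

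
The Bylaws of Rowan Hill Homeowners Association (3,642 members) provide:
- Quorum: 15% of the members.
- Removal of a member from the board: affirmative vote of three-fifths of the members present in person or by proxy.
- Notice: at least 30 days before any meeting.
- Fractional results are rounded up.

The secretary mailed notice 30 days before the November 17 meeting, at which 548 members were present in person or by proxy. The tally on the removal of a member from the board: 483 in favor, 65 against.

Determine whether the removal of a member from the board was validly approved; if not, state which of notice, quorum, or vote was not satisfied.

Notice: 30 days given; 30 required. Satisfied.
Quorum: 15% of 3,642 = 546.30, rounded up to 547; 548 present. Satisfied.
Vote: requires three-fifths of those present (548); 3/5 of 548 = 328.80, rounded up to 329, so 329 needed; 483 in favor. Satisfied.

Valid — all requirements satisfied.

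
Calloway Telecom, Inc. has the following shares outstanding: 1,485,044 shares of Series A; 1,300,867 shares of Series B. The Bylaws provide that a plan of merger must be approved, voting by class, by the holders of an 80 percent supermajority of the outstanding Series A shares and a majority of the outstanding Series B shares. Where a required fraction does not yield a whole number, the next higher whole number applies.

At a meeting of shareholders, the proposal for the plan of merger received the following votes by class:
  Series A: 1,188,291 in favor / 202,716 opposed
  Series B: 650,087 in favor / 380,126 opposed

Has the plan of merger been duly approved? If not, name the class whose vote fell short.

Not approved — the Series B shares did not give the required vote.

Series A: 4/5 of 1485044 = 1188035.20, rounded up to 1188036; 1,188,036 required, 1,188,291 in favor — approved.
Series B: a majority of 1300867 is 650434; 650,434 required, 650,087 in favor — not approved.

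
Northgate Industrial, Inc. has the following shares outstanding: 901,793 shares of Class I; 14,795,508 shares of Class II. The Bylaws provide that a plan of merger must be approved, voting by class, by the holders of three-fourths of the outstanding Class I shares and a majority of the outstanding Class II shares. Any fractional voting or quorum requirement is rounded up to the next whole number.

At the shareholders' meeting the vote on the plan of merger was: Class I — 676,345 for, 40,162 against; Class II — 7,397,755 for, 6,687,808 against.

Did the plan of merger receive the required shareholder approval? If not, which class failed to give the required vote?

Class I: 3/4 of 901793 = 676344.75, rounded up to 676345; 676,345 required, 676,345 in favor — approved.
Class II: a majority of 14795508 is 7397755; 7,397,755 required, 7,397,755 in favor — approved.

Approved — every class gave the required vote.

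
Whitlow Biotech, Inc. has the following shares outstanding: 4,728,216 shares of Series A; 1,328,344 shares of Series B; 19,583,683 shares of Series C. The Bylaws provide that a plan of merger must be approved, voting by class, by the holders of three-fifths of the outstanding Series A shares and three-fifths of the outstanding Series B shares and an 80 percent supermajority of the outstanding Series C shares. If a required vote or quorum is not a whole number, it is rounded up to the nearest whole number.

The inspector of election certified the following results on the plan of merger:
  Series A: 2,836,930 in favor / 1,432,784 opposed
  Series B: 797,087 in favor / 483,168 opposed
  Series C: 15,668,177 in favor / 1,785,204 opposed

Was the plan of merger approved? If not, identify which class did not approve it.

Approved — every class gave the required vote.

Series A: 3/5 of 4728216 = 2836929.60, rounded up to 2836930; 2,836,930 required, 2,836,930 in favor — approved.
Series B: 3/5 of 1328344 = 797006.40, rounded up to 797007; 797,007 required, 797,087 in favor — approved.
Series C: 4/5 of 19583683 = 15666946.40, rounded up to 15666947; 15,666,947 required, 15,668,177 in favor — approved.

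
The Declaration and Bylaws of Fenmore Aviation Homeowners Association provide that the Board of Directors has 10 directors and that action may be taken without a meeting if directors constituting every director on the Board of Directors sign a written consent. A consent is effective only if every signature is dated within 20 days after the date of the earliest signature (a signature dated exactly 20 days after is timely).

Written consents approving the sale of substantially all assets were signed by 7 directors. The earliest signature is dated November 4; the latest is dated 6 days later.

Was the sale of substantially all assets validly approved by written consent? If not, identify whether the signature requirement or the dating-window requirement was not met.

Signatures required: the unanimous vote of 10 — unanimous means all 10, so 10 needed; 7 signed. Insufficient.
Dating window: the latest signature is 6 days after the earliest; the limit is 20 days. Within the window.

Not effective — insufficient signatures.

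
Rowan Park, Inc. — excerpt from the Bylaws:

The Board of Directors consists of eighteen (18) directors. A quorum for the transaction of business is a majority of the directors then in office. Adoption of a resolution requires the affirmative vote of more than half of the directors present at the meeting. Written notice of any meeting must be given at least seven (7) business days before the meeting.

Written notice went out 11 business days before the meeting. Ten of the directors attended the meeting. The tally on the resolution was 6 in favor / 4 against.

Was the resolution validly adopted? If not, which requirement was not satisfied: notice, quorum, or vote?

Valid — all requirements satisfied.

Notice: 11 business days given; 7 required (11 ≥ 7). Satisfied.
Quorum: 10 present; quorum is 10. Satisfied.
Vote: the resolution requires a majority of the directors present (10). A majority of 10 is 6, so 6 affirmative votes are needed; 6 voted in favor. Satisfied.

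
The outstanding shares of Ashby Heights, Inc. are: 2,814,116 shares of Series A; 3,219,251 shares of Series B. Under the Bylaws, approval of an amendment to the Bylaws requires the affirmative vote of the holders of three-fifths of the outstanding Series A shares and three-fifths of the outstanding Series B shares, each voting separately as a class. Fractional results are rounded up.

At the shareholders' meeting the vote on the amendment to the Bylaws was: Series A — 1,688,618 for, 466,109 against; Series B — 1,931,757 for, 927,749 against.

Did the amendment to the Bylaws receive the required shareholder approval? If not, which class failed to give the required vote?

Approved — every class gave the required vote.

Series A: 3/5 of 2814116 = 1688469.60, rounded up to 1688470; 1,688,470 required, 1,688,618 in favor — approved.
Series B: 3/5 of 3219251 = 1931550.60, rounded up to 1931551; 1,931,551 required, 1,931,757 in favor — approved.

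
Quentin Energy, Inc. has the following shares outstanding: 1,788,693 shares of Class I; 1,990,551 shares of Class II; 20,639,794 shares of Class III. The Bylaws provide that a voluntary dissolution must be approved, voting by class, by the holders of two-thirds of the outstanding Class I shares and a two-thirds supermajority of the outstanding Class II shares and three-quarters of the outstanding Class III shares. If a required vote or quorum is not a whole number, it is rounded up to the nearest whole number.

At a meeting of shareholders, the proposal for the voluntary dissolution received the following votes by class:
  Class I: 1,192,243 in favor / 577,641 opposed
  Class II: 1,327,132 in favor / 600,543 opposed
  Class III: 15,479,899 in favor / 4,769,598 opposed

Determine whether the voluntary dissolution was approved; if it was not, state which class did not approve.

Class I: 2/3 of 1788693 = 1192462; 1,192,462 required, 1,192,243 in favor — not approved.
Class II: 2/3 of 1990551 = 1327034; 1,327,034 required, 1,327,132 in favor — approved.
Class III: 3/4 of 20639794 = 15479845.50, rounded up to 15479846; 15,479,846 required, 15,479,899 in favor — approved.

Not approved — the Class I shares did not give the required vote.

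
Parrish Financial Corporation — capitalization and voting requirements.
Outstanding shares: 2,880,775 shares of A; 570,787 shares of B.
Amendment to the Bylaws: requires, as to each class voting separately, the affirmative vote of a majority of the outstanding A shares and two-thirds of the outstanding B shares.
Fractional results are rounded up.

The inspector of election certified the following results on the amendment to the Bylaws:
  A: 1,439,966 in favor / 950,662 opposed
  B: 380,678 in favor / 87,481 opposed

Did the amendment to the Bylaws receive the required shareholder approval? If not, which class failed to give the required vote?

A: a majority of 2880775 is 1440388; 1,440,388 required, 1,439,966 in favor — not approved.
B: 2/3 of 570787 = 380524.67, rounded up to 380525; 380,525 required, 380,678 in favor — approved.

Not approved — the A shares did not give the required vote.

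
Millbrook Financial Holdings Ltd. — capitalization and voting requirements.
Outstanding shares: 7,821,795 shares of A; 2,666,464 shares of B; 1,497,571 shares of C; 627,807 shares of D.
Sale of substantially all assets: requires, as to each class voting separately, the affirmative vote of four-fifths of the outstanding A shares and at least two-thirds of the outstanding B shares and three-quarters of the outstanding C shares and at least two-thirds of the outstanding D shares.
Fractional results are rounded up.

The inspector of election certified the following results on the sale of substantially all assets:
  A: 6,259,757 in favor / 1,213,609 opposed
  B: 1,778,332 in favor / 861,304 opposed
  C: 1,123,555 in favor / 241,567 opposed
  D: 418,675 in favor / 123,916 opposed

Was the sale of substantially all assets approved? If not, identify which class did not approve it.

Approved — every class gave the required vote.

A: 4/5 of 7821795 = 6257436; 6,257,436 required, 6,259,757 in favor — approved.
B: 2/3 of 2666464 = 1777642.67, rounded up to 1777643; 1,777,643 required, 1,778,332 in favor — approved.
C: 3/4 of 1497571 = 1123178.25, rounded up to 1123179; 1,123,179 required, 1,123,555 in favor — approved.
D: 2/3 of 627807 = 418538; 418,538 required, 418,675 in favor — approved.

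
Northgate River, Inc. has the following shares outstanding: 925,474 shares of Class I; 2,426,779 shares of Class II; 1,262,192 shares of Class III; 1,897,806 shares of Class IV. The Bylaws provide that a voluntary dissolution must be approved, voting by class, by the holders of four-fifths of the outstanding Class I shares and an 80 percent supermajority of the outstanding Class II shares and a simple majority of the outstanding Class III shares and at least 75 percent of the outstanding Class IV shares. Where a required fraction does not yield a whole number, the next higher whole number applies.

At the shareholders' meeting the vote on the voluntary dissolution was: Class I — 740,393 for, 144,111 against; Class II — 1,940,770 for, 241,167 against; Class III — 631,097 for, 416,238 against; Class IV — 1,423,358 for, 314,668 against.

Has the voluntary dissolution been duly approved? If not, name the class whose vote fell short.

Not approved — the Class II shares did not give the required vote.

Class I: 4/5 of 925474 = 740379.20, rounded up to 740380; 740,380 required, 740,393 in favor — approved.
Class II: 4/5 of 2426779 = 1941423.20, rounded up to 1941424; 1,941,424 required, 1,940,770 in favor — not approved.
Class III: a majority of 1262192 is 631097; 631,097 required, 631,097 in favor — approved.
Class IV: 3/4 of 1897806 = 1423354.50, rounded up to 1423355; 1,423,355 required, 1,423,358 in favor — approved.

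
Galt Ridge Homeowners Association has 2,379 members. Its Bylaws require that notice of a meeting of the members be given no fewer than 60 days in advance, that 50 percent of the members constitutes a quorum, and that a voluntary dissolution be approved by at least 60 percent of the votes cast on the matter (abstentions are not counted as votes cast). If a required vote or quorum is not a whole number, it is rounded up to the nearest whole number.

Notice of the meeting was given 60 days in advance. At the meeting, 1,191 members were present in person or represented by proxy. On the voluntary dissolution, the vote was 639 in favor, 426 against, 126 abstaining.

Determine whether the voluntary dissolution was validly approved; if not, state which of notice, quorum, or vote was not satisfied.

Valid — all requirements satisfied.

Notice: 60 days given; 60 required. Satisfied.
Quorum: 50% of 2,379 = 1,189.50, rounded up to 1,190; 1,191 present. Satisfied.
Vote: requires three-fifths of the votes cast (1,191 − 126 abstaining = 1,065); 3/5 of 1065 = 639, so 639 needed; 639 in favor. Satisfied.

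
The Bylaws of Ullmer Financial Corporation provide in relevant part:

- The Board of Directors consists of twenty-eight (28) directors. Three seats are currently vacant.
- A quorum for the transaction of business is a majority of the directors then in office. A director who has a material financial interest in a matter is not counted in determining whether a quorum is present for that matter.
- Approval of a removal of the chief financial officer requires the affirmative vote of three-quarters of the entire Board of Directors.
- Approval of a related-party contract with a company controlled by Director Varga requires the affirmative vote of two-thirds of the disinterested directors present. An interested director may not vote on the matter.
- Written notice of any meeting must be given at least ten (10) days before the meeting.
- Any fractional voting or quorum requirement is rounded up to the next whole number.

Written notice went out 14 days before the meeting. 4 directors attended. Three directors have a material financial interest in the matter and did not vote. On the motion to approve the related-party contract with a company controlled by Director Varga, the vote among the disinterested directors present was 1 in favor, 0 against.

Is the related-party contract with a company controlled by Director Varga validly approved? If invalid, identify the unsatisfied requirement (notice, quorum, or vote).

Invalid — quorum requirement not satisfied.

Notice: 14 days given; 10 required (14 ≥ 10). Satisfied.
Quorum: 4 present, but the 3 interested directors do not count, leaving 1. Quorum is 13. Not satisfied.
Vote: the related-party contract with a company controlled by Director Varga requires two-thirds of the disinterested directors present (4 − 3 = 1). 2/3 of 1 = 0.67, rounded up to 1, so 1 affirmative vote is needed; 1 voted in favor. Satisfied. (Moot — without a quorum no business can be validly transacted.)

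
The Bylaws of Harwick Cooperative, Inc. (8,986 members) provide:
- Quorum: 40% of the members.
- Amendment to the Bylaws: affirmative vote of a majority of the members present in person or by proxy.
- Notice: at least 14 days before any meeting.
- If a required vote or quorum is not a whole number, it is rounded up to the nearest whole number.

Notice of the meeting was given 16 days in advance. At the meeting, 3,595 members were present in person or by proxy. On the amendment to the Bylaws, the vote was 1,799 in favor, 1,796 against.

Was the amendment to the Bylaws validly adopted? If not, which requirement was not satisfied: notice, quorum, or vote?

Valid — all requirements satisfied.

Notice: 16 days given; 14 required. Satisfied.
Quorum: 40% of 8,986 = 3,594.40, rounded up to 3,595; 3,595 present. Satisfied.
Vote: requires a majority of those present (3,595); a majority of 3595 is 1798, so 1,798 needed; 1,799 in favor. Satisfied.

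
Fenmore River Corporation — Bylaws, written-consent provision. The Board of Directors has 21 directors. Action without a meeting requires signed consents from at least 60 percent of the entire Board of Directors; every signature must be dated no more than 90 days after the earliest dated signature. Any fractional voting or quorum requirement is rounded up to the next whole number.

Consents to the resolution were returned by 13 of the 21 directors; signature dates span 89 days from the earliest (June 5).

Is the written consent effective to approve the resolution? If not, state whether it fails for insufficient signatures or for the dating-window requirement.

Signatures required: at least 60 percent of 21 — 3/5 of 21 = 12.60, rounded up to 13, so 13 needed; 13 signed. Sufficient.
Dating window: the latest signature is 89 days after the earliest; the limit is 90 days. Within the window.

Effective — both the signature and dating-window requirements are satisfied.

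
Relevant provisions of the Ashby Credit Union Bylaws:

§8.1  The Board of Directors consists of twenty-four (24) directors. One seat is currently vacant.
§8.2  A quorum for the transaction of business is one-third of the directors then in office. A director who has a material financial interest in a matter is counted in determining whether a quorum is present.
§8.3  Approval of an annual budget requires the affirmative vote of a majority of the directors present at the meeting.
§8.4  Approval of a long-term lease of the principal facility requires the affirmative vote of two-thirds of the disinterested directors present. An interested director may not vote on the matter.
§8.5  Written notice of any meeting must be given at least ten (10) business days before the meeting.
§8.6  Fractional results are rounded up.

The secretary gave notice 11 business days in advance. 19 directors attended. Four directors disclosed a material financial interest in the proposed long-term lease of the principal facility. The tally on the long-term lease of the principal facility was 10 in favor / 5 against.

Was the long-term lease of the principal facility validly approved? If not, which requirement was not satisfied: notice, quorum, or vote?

Notice: 11 business days given; 10 required (11 ≥ 10). Satisfied.
Quorum: 19 present (interested directors count toward quorum); quorum is 8. Satisfied.
Vote: the long-term lease of the principal facility requires two-thirds of the disinterested directors present (19 − 4 = 15). 2/3 of 15 = 10, so 10 affirmative votes are needed; 10 voted in favor. Satisfied.

Valid — all requirements satisfied.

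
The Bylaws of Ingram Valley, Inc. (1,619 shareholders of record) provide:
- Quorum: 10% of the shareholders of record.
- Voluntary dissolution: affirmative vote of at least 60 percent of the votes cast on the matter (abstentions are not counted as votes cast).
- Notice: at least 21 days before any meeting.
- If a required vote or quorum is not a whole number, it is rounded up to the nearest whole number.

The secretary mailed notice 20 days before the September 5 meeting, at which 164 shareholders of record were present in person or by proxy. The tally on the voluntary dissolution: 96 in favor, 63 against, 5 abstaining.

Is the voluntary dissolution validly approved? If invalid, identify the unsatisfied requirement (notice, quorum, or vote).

Notice: 20 days given; 21 required. Not satisfied.
Quorum: 10% of 1,619 = 161.90, rounded up to 162; 164 present. Satisfied.
Vote: requires three-fifths of the votes cast (164 − 5 abstaining = 159); 3/5 of 159 = 95.40, rounded up to 96, so 96 needed; 96 in favor. Satisfied.

Invalid — notice requirement not satisfied.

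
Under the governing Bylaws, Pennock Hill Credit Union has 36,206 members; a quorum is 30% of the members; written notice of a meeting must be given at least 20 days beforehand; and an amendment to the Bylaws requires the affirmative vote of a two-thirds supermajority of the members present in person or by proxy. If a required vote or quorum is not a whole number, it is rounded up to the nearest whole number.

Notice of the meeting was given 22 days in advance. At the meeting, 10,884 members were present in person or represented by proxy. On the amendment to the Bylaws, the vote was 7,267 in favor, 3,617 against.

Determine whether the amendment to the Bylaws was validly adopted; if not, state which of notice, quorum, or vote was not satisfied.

Notice: 22 days given; 20 required. Satisfied.
Quorum: 30% of 36,206 = 10,861.80, rounded up to 10,862; 10,884 present. Satisfied.
Vote: requires two-thirds of those present (10,884); 2/3 of 10884 = 7256, so 7,256 needed; 7,267 in favor. Satisfied.

Valid — all requirements satisfied.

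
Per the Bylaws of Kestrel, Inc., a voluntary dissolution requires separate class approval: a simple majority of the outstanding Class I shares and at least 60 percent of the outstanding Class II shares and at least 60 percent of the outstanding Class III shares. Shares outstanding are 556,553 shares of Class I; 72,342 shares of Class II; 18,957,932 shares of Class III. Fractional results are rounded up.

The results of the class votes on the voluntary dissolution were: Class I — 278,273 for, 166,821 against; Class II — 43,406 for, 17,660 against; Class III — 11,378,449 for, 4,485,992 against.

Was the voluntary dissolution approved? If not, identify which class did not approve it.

Class I: a majority of 556553 is 278277; 278,277 required, 278,273 in favor — not approved.
Class II: 3/5 of 72342 = 43405.20, rounded up to 43406; 43,406 required, 43,406 in favor — approved.
Class III: 3/5 of 18957932 = 11374759.20, rounded up to 11374760; 11,374,760 required, 11,378,449 in favor — approved.

Not approved — the Class I shares did not give the required vote.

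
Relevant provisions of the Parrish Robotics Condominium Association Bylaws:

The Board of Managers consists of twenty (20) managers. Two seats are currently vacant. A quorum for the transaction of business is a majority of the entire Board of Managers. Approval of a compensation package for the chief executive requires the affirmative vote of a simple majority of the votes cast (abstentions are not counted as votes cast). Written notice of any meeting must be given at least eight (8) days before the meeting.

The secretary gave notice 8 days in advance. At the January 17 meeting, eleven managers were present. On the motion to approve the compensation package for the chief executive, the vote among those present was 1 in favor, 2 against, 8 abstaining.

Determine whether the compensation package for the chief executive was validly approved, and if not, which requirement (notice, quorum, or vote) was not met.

Notice: 8 days given; 8 required (8 ≥ 8). Satisfied.
Quorum: 11 present; quorum is 11. Satisfied.
Vote: the compensation package for the chief executive requires a majority of the votes cast (11 present − 8 abstaining = 3). A majority of 3 is 2, so 2 affirmative votes are needed; 1 voted in favor. Not satisfied.

Invalid — vote requirement not satisfied.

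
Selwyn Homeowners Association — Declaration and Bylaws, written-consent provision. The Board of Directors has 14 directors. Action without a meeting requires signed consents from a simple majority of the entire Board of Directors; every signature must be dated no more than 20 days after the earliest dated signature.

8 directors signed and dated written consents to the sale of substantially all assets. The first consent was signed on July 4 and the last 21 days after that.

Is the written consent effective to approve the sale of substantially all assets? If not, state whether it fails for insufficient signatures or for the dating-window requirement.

Signatures required: a simple majority of 14 — a majority of 14 is 8, so 8 needed; 8 signed. Sufficient.
Dating window: the latest signature is 21 days after the earliest; the limit is 20 days. Outside the window.

Not effective — dating-window requirement not satisfied.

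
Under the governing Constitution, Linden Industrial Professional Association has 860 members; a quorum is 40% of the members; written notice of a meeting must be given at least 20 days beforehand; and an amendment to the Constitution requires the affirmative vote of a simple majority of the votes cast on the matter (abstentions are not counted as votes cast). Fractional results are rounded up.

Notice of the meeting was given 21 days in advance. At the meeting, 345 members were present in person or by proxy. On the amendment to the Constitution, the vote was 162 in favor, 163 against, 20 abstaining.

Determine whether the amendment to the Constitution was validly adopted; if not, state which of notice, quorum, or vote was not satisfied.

Notice: 21 days given; 20 required. Satisfied.
Quorum: 40% of 860 = 344; 345 present. Satisfied.
Vote: requires a majority of the votes cast (345 − 20 abstaining = 325); a majority of 325 is 163, so 163 needed; 162 in favor. Not satisfied.

Invalid — vote requirement not satisfied.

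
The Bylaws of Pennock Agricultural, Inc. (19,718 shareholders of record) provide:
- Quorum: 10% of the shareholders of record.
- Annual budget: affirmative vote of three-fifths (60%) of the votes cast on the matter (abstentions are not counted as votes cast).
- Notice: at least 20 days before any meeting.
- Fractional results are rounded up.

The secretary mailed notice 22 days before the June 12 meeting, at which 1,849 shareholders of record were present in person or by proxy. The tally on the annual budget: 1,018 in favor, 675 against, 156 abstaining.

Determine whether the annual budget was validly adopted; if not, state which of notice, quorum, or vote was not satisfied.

Invalid — quorum requirement not satisfied.

Notice: 22 days given; 20 required. Satisfied.
Quorum: 10% of 19,718 = 1,971.80, rounded up to 1,972; 1,849 present. Not satisfied.
Vote: requires three-fifths of the votes cast (1,849 − 156 abstaining = 1,693); 3/5 of 1693 = 1015.80, rounded up to 1016, so 1,016 needed; 1,018 in favor. Satisfied.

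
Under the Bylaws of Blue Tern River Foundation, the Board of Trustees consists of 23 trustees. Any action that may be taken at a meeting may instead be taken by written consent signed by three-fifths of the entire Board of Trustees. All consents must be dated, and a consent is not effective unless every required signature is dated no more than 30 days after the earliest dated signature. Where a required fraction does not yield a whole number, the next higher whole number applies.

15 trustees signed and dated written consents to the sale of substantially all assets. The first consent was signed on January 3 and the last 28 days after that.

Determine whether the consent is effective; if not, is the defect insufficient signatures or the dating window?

Signatures required: three-fifths of 23 — 3/5 of 23 = 13.80, rounded up to 14, so 14 needed; 15 signed. Sufficient.
Dating window: the latest signature is 28 days after the earliest; the limit is 30 days. Within the window.

Effective — both the signature and dating-window requirements are satisfied.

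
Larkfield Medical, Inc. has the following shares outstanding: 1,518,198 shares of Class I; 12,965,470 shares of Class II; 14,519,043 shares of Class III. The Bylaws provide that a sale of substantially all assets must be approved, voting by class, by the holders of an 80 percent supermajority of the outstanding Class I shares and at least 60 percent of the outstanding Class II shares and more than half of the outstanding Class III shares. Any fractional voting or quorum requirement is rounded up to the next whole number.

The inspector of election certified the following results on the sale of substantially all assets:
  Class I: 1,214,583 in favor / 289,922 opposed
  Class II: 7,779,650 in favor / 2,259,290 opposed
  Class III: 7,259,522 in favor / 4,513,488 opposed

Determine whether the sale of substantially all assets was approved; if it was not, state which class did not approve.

Class I: 4/5 of 1518198 = 1214558.40, rounded up to 1214559; 1,214,559 required, 1,214,583 in favor — approved.
Class II: 3/5 of 12965470 = 7779282; 7,779,282 required, 7,779,650 in favor — approved.
Class III: a majority of 14519043 is 7259522; 7,259,522 required, 7,259,522 in favor — approved.

Approved — every class gave the required vote.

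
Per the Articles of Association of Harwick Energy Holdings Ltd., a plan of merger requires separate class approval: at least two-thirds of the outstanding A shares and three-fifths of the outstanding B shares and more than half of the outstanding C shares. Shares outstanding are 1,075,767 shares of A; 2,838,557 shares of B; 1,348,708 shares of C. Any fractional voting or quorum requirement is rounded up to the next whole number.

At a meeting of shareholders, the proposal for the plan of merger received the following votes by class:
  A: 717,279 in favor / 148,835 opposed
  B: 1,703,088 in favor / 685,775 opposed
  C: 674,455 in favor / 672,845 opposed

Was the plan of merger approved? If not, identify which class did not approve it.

A: 2/3 of 1075767 = 717178; 717,178 required, 717,279 in favor — approved.
B: 3/5 of 2838557 = 1703134.20, rounded up to 1703135; 1,703,135 required, 1,703,088 in favor — not approved.
C: a majority of 1348708 is 674355; 674,355 required, 674,455 in favor — approved.

Not approved — the B shares did not give the required vote.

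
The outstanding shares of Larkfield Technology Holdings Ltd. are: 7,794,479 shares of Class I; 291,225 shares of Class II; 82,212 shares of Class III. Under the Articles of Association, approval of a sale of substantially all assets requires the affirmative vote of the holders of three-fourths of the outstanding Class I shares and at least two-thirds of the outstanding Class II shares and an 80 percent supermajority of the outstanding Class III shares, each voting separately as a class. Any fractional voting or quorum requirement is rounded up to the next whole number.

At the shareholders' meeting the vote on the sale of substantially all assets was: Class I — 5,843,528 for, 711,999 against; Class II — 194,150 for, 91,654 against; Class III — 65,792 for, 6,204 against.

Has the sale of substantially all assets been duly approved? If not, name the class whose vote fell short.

Not approved — the Class I shares did not give the required vote.

Class I: 3/4 of 7794479 = 5845859.25, rounded up to 5845860; 5,845,860 required, 5,843,528 in favor — not approved.
Class II: 2/3 of 291225 = 194150; 194,150 required, 194,150 in favor — approved.
Class III: 4/5 of 82212 = 65769.60, rounded up to 65770; 65,770 required, 65,792 in favor — approved.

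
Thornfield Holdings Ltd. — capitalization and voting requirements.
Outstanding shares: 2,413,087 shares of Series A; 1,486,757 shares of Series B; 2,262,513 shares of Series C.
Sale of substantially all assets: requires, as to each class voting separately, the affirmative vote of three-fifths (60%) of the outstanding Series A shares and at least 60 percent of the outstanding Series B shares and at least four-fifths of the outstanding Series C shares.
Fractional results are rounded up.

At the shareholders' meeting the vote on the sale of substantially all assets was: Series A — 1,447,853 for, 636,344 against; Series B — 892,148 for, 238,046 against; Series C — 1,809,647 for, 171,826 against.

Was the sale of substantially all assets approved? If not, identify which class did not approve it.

Not approved — the Series C shares did not give the required vote.

Series A: 3/5 of 2413087 = 1447852.20, rounded up to 1447853; 1,447,853 required, 1,447,853 in favor — approved.
Series B: 3/5 of 1486757 = 892054.20, rounded up to 892055; 892,055 required, 892,148 in favor — approved.
Series C: 4/5 of 2262513 = 1810010.40, rounded up to 1810011; 1,810,011 required, 1,809,647 in favor — not approved.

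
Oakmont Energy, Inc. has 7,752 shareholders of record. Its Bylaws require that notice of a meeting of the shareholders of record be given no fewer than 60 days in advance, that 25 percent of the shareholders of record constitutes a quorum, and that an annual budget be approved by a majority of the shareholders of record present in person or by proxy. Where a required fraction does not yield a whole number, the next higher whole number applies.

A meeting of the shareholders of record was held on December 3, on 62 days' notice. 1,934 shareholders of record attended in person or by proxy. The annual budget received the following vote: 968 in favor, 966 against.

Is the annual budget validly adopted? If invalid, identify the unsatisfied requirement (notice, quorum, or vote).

Invalid — quorum requirement not satisfied.

Notice: 62 days given; 60 required. Satisfied.
Quorum: 25% of 7,752 = 1,938; 1,934 present. Not satisfied.
Vote: requires a majority of those present (1,934); a majority of 1934 is 968, so 968 needed; 968 in favor. Satisfied.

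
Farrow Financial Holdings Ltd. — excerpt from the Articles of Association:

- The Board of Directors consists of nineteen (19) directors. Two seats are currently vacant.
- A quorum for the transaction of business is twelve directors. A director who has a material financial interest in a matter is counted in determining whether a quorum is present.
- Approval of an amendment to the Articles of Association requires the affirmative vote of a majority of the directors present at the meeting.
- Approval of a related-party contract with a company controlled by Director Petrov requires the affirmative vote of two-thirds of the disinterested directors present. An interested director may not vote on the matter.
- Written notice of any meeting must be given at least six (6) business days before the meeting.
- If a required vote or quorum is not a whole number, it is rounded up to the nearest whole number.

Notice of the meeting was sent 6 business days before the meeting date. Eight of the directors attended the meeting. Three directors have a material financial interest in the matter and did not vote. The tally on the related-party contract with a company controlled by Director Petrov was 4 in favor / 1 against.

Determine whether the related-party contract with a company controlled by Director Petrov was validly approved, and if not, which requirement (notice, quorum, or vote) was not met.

Invalid — quorum requirement not satisfied.

Notice: 6 business days given; 6 required (6 ≥ 6). Satisfied.
Quorum: 8 present (interested directors count toward quorum); quorum is 12. Not satisfied.
Vote: the related-party contract with a company controlled by Director Petrov requires two-thirds of the disinterested directors present (8 − 3 = 5). 2/3 of 5 = 3.33, rounded up to 4, so 4 affirmative votes are needed; 4 voted in favor. Satisfied. (Moot — without a quorum no business can be validly transacted.)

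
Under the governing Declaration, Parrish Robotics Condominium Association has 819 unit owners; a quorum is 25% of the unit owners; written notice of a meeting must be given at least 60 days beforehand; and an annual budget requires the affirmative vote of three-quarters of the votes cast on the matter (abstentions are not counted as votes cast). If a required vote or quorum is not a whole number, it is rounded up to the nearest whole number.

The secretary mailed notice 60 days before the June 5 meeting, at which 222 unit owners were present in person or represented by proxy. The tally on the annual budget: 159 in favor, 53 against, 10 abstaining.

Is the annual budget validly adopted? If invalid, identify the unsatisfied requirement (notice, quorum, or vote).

Notice: 60 days given; 60 required. Satisfied.
Quorum: 25% of 819 = 204.75, rounded up to 205; 222 present. Satisfied.
Vote: requires three-fourths of the votes cast (222 − 10 abstaining = 212); 3/4 of 212 = 159, so 159 needed; 159 in favor. Satisfied.

Valid — all requirements satisfied.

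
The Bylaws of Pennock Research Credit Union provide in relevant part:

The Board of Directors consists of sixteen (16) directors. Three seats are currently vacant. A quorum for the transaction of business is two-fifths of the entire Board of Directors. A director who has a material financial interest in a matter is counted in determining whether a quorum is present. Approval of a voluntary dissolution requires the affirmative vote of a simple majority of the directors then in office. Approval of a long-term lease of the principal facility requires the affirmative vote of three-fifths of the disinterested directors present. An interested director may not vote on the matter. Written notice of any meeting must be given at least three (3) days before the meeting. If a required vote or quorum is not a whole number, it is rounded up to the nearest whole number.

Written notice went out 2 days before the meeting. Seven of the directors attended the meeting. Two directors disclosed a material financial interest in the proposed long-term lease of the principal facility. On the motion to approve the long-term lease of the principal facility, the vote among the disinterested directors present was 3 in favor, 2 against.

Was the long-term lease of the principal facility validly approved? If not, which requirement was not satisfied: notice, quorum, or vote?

Invalid — notice requirement not satisfied.

Notice: 2 days given; 3 required (2 < 3). Not satisfied.
Quorum: 7 present (interested directors count toward quorum); quorum is 7. Satisfied.
Vote: the long-term lease of the principal facility requires three-fifths of the disinterested directors present (7 − 2 = 5). 3/5 of 5 = 3, so 3 affirmative votes are needed; 3 voted in favor. Satisfied.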